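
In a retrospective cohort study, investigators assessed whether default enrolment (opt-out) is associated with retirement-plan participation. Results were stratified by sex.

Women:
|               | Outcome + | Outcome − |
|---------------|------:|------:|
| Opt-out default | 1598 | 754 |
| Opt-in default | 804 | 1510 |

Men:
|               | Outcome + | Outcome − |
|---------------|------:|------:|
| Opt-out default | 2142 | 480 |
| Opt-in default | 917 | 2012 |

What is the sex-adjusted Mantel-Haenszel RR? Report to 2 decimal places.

RR_MH = Σ(aᵢ·n₀ᵢ/nᵢ) / Σ(cᵢ·n₁ᵢ/nᵢ), with n₁ᵢ = aᵢ+bᵢ (exposed), n₀ᵢ = cᵢ+dᵢ (unexposed), nᵢ = n₁ᵢ+n₀ᵢ.
Stratum 1 (Women): n₁ = 2352, n₀ = 2314, n = 4666; a·n₀/n = 1598·2314/4666 = 792.4929; c·n₁/n = 804·2352/4666 = 405.2739
Stratum 2 (Men): n₁ = 2622, n₀ = 2929, n = 5551; a·n₀/n = 2142·2929/5551 = 1130.2320; c·n₁/n = 917·2622/5551 = 433.1425
RR_MH = (792.4929 + 1130.2320) / (405.2739 + 433.1425) = 1922.7250 / 838.4164 = 2.29328

2.29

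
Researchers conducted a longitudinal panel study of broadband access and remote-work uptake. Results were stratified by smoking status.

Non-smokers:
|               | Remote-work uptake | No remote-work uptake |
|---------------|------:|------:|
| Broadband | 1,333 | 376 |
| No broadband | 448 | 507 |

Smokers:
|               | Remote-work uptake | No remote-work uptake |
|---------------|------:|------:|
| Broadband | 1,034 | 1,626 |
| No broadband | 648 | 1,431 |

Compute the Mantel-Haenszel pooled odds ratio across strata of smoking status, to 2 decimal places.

OR_MH = Σ(aᵢdᵢ/nᵢ) / Σ(bᵢcᵢ/nᵢ), where nᵢ is the stratum total.
Stratum 1 (Non-smokers): n = 2664; a·d/n = 1333·507/2664 = 253.6903; b·c/n = 376·448/2664 = 63.2312
Stratum 2 (Smokers): n = 4739; a·d/n = 1034·1431/4739 = 312.2292; b·c/n = 1626·648/4739 = 222.3355
OR_MH = (253.6903 + 312.2292) / (63.2312 + 222.3355) = 565.9195 / 285.5667 = 1.98174

1.98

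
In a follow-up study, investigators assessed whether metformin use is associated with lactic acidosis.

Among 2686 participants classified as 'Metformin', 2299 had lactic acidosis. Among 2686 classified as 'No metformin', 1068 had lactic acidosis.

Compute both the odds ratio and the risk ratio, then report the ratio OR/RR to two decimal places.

From the description: a = 2299, b = 387, c = 1068, d = 1618.
OR = (2299·1618)/(387·1068) = 3719782/413316 = 8.99985
Risk in exposed = 2299/2686 = 0.85592; risk in unexposed = 1068/2686 = 0.39762; RR = 2.15262
OR/RR = 8.99985 / 2.15262 = 4.18088
The outcome is not rare, so the OR lies further from 1 than the RR.

4.18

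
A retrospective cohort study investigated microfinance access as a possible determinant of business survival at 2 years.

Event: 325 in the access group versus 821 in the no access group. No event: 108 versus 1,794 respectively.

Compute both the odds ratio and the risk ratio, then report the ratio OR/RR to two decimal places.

From the description: a = 325, b = 108, c = 821, d = 1794.
OR = (325·1794)/(108·821) = 583050/88668 = 6.57565
Risk in exposed = 325/433 = 0.75058; risk in unexposed = 821/2615 = 0.31396; RR = 2.39069
OR/RR = 6.57565 / 2.39069 = 2.75052
The outcome is not rare, so the OR lies further from 1 than the RR.

2.75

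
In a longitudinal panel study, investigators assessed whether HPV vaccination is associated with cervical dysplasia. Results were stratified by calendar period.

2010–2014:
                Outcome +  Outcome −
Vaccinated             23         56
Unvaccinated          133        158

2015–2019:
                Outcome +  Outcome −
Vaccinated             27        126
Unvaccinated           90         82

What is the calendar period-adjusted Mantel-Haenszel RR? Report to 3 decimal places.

RR_MH = Σ(aᵢ·n₀ᵢ/nᵢ) / Σ(cᵢ·n₁ᵢ/nᵢ), with n₁ᵢ = aᵢ+bᵢ (exposed), n₀ᵢ = cᵢ+dᵢ (unexposed), nᵢ = n₁ᵢ+n₀ᵢ.
Stratum 1 (2010–2014): n₁ = 79, n₀ = 291, n = 370; a·n₀/n = 23·291/370 = 18.0892; c·n₁/n = 133·79/370 = 28.3973
Stratum 2 (2015–2019): n₁ = 153, n₀ = 172, n = 325; a·n₀/n = 27·172/325 = 14.2892; c·n₁/n = 90·153/325 = 42.3692
RR_MH = (18.0892 + 14.2892) / (28.3973 + 42.3692) = 32.3784 / 70.7665 = 0.45754

0.458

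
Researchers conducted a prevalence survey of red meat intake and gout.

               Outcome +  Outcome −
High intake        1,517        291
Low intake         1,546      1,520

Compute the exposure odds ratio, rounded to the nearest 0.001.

5.125

Cells: a = 1517, b = 291, c = 1546, d = 1520.
OR = (a·d)/(b·c) = (1517 × 1520) / (291 × 1546) = 2305840 / 449886 = 5.12539
The odds of gout are about 5.13 times as high in the high intake group.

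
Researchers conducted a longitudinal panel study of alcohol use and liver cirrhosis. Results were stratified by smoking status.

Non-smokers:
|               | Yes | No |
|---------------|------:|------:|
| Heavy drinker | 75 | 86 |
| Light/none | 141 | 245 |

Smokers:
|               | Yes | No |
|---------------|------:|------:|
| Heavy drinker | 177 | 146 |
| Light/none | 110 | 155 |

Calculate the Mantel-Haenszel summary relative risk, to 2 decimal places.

RR_MH = Σ(aᵢ·n₀ᵢ/nᵢ) / Σ(cᵢ·n₁ᵢ/nᵢ), with n₁ᵢ = aᵢ+bᵢ (exposed), n₀ᵢ = cᵢ+dᵢ (unexposed), nᵢ = n₁ᵢ+n₀ᵢ.
Stratum 1 (Non-smokers): n₁ = 161, n₀ = 386, n = 547; a·n₀/n = 75·386/547 = 52.9250; c·n₁/n = 141·161/547 = 41.5009
Stratum 2 (Smokers): n₁ = 323, n₀ = 265, n = 588; a·n₀/n = 177·265/588 = 79.7704; c·n₁/n = 110·323/588 = 60.4252
RR_MH = (52.9250 + 79.7704) / (41.5009 + 60.4252) = 132.6955 / 101.9261 = 1.30188

1.30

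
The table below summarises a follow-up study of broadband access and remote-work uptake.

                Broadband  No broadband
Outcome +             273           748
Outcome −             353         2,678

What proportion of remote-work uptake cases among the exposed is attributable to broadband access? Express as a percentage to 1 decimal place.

49.9

Reading the table with exposure as columns: a = 273 (Broadband, case), b = 353 (Broadband, non-case), c = 748 (No broadband, case), d = 2678.
Risk in exposed = 273/626 = 0.43610; risk in unexposed = 748/3426 = 0.21833.
RR = 0.43610/0.21833 = 1.99744
AR% = (RR − 1)/RR × 100 = (1.99744 − 1)/1.99744 × 100 = 49.9360%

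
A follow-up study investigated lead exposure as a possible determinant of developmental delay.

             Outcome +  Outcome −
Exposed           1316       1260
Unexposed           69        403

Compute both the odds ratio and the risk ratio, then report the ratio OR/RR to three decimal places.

1.746

Cells: a = 1316, b = 1260, c = 69, d = 403.
OR = (1316·403)/(1260·69) = 530348/86940 = 6.10016
Risk in exposed = 1316/2576 = 0.51087; risk in unexposed = 69/472 = 0.14619; RR = 3.49464
OR/RR = 6.10016 / 3.49464 = 1.74557
The outcome is not rare, so the OR lies further from 1 than the RR.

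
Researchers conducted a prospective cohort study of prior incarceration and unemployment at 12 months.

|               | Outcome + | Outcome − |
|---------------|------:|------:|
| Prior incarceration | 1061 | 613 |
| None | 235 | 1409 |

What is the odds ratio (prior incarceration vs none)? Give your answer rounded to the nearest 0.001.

10.378

Cells: a = 1061, b = 613, c = 235, d = 1409.
OR = (a·d)/(b·c) = (1061 × 1409) / (613 × 235) = 1494949 / 144055 = 10.37763
The odds of unemployment at 12 months are about 10.38 times as high in the prior incarceration group.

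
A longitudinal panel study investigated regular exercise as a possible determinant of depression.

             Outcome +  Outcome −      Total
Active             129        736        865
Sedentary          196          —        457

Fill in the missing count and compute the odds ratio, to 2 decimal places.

The missing cell is in the unexposed row: 457 − 196 = 261.
So a = 129, b = 736, c = 196, d = 261.
OR = (a·d)/(b·c) = (129 × 261) / (736 × 196) = 33669 / 144256 = 0.23340

0.23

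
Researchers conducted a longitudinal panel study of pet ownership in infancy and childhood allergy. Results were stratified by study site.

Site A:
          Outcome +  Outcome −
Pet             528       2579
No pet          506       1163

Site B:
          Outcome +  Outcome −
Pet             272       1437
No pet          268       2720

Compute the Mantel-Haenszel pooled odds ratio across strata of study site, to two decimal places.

OR_MH = Σ(aᵢdᵢ/nᵢ) / Σ(bᵢcᵢ/nᵢ), where nᵢ is the stratum total.
Stratum 1 (Site A): n = 4776; a·d/n = 528·1163/4776 = 128.5729; b·c/n = 2579·506/4776 = 273.2358
Stratum 2 (Site B): n = 4697; a·d/n = 272·2720/4697 = 157.5133; b·c/n = 1437·268/4697 = 81.9919
OR_MH = (128.5729 + 157.5133) / (273.2358 + 81.9919) = 286.0862 / 355.2277 = 0.80536

0.81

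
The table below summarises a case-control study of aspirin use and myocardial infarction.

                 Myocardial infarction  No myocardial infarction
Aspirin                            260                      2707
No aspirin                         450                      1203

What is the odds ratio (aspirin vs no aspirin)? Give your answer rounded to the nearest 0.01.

0.26

Cells: a = 260, b = 2707, c = 450, d = 1203.
OR = (a·d)/(b·c) = (260 × 1203) / (2707 × 450) = 312780 / 1218150 = 0.25677
Exposure is associated with lower odds of myocardial infarction (OR = 0.26 < 1).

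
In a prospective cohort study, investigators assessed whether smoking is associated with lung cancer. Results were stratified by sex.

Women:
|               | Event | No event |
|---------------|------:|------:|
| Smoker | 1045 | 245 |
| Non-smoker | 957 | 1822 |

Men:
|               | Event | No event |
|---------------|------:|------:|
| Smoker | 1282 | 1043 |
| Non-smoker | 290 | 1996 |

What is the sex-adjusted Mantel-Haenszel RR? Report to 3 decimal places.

3.001

RR_MH = Σ(aᵢ·n₀ᵢ/nᵢ) / Σ(cᵢ·n₁ᵢ/nᵢ), with n₁ᵢ = aᵢ+bᵢ (exposed), n₀ᵢ = cᵢ+dᵢ (unexposed), nᵢ = n₁ᵢ+n₀ᵢ.
Stratum 1 (Women): n₁ = 1290, n₀ = 2779, n = 4069; a·n₀/n = 1045·2779/4069 = 713.7024; c·n₁/n = 957·1290/4069 = 303.3989
Stratum 2 (Men): n₁ = 2325, n₀ = 2286, n = 4611; a·n₀/n = 1282·2286/4611 = 635.5784; c·n₁/n = 290·2325/4611 = 146.2264
RR_MH = (713.7024 + 635.5784) / (303.3989 + 146.2264) = 1349.2808 / 449.6253 = 3.00090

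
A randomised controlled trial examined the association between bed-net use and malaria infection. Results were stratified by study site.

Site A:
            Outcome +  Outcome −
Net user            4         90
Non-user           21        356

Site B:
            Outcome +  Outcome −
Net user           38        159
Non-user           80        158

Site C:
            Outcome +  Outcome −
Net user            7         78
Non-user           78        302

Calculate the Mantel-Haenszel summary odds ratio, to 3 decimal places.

OR_MH = Σ(aᵢdᵢ/nᵢ) / Σ(bᵢcᵢ/nᵢ), where nᵢ is the stratum total.
Stratum 1 (Site A): n = 471; a·d/n = 4·356/471 = 3.0234; b·c/n = 90·21/471 = 4.0127
Stratum 2 (Site B): n = 435; a·d/n = 38·158/435 = 13.8023; b·c/n = 159·80/435 = 29.2414
Stratum 3 (Site C): n = 465; a·d/n = 7·302/465 = 4.5462; b·c/n = 78·78/465 = 13.0839
OR_MH = (3.0234 + 13.8023 + 4.5462) / (4.0127 + 29.2414 + 13.0839) = 21.3719 / 46.3380 = 0.46122

0.461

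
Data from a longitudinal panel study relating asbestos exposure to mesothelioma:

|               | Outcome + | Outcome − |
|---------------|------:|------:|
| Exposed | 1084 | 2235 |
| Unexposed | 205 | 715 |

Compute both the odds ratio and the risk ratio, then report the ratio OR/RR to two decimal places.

1.15

Cells: a = 1084, b = 2235, c = 205, d = 715.
OR = (1084·715)/(2235·205) = 775060/458175 = 1.69162
Risk in exposed = 1084/3319 = 0.32660; risk in unexposed = 205/920 = 0.22283; RR = 1.46574
OR/RR = 1.69162 / 1.46574 = 1.15411
The outcome is not rare, so the OR lies further from 1 than the RR.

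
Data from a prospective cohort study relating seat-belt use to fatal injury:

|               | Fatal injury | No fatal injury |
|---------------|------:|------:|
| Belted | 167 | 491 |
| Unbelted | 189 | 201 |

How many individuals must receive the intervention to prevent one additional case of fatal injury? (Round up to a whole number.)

5

Risk in treated group = 167/658 = 0.25380; risk in control = 189/390 = 0.48462.
Absolute risk reduction = 0.48462 − 0.25380 = 0.23082
NNT = 1 / ARR = 1 / 0.23082 = 4.332 → round up → 5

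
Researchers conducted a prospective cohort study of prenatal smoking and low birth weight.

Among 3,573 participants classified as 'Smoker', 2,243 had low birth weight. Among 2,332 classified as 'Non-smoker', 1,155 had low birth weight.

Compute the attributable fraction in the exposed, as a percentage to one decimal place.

21.1

From the description: a = 2243, b = 1330, c = 1155, d = 1177.
Risk in exposed = 2243/3573 = 0.62776; risk in unexposed = 1155/2332 = 0.49528.
RR = 0.62776/0.49528 = 1.26748
AR% = (RR − 1)/RR × 100 = (1.26748 − 1)/1.26748 × 100 = 21.1036%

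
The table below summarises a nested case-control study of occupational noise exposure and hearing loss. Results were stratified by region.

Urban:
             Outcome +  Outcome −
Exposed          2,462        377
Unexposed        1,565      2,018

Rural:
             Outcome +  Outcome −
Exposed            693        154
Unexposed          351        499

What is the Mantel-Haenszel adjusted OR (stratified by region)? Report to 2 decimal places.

7.90

OR_MH = Σ(aᵢdᵢ/nᵢ) / Σ(bᵢcᵢ/nᵢ), where nᵢ is the stratum total.
Stratum 1 (Urban): n = 6422; a·d/n = 2462·2018/6422 = 773.6400; b·c/n = 377·1565/6422 = 91.8725
Stratum 2 (Rural): n = 1697; a·d/n = 693·499/1697 = 203.7755; b·c/n = 154·351/1697 = 31.8527
OR_MH = (773.6400 + 203.7755) / (91.8725 + 31.8527) = 977.4155 / 123.7252 = 7.89989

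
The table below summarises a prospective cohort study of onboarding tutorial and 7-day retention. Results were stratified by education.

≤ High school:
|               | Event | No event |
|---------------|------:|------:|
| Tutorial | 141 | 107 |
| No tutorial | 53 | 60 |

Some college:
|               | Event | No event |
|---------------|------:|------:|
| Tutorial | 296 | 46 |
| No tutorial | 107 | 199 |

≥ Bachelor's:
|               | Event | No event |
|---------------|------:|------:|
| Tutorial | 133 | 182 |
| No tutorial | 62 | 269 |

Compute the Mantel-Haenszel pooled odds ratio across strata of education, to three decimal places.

OR_MH = Σ(aᵢdᵢ/nᵢ) / Σ(bᵢcᵢ/nᵢ), where nᵢ is the stratum total.
Stratum 1 (≤ High school): n = 361; a·d/n = 141·60/361 = 23.4349; b·c/n = 107·53/361 = 15.7091
Stratum 2 (Some college): n = 648; a·d/n = 296·199/648 = 90.9012; b·c/n = 46·107/648 = 7.5957
Stratum 3 (≥ Bachelor's): n = 646; a·d/n = 133·269/646 = 55.3824; b·c/n = 182·62/646 = 17.4675
OR_MH = (23.4349 + 90.9012 + 55.3824) / (15.7091 + 7.5957 + 17.4675) = 169.7185 / 40.7723 = 4.16259

4.163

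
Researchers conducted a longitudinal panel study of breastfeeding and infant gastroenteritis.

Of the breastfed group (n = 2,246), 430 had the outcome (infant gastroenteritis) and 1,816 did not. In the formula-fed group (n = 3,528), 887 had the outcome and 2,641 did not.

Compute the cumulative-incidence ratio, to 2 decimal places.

0.76

From the description: a = 430, b = 1816, c = 887, d = 2641.
Risk in exposed = 430/2246 = 0.19145; risk in unexposed = 887/3528 = 0.25142.
RR = 0.19145 / 0.25142 = 0.76149
The risk is 24% lower among the exposed than among the unexposed.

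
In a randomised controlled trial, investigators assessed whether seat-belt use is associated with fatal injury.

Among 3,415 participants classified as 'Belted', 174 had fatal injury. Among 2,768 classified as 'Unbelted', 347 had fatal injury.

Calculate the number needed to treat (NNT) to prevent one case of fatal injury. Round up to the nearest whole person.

14

Risk in treated group = 174/3415 = 0.05095; risk in control = 347/2768 = 0.12536.
Absolute risk reduction = 0.12536 − 0.05095 = 0.07441
NNT = 1 / ARR = 1 / 0.07441 = 13.439 → round up → 14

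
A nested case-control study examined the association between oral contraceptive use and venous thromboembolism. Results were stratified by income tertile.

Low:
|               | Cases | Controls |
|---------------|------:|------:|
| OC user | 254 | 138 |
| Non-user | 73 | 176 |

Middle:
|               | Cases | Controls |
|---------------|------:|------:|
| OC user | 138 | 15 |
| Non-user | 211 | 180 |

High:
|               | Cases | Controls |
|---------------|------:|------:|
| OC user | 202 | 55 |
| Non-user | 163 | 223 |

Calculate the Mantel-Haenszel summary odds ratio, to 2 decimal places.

5.23

OR_MH = Σ(aᵢdᵢ/nᵢ) / Σ(bᵢcᵢ/nᵢ), where nᵢ is the stratum total.
Stratum 1 (Low): n = 641; a·d/n = 254·176/641 = 69.7410; b·c/n = 138·73/641 = 15.7161
Stratum 2 (Middle): n = 544; a·d/n = 138·180/544 = 45.6618; b·c/n = 15·211/544 = 5.8180
Stratum 3 (High): n = 643; a·d/n = 202·223/643 = 70.0560; b·c/n = 55·163/643 = 13.9425
OR_MH = (69.7410 + 45.6618 + 70.0560) / (15.7161 + 5.8180 + 13.9425) = 185.4588 / 35.4765 = 5.22765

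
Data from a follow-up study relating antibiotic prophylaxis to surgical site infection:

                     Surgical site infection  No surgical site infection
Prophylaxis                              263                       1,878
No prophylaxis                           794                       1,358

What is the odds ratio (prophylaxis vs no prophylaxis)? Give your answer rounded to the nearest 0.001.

0.240

Cells: a = 263, b = 1878, c = 794, d = 1358.
OR = (a·d)/(b·c) = (263 × 1358) / (1878 × 794) = 357154 / 1491132 = 0.23952
Exposure is associated with lower odds of surgical site infection (OR = 0.24 < 1).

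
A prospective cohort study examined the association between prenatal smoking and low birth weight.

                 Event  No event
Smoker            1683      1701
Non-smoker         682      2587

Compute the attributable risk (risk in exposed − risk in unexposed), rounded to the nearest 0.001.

Cells: a = 1683, b = 1701, c = 682, d = 2587.
Risk in exposed = 1683/3384 = 0.497340; risk in unexposed = 682/3269 = 0.208626.
Risk difference = 0.497340 − 0.208626 = 0.288714

0.289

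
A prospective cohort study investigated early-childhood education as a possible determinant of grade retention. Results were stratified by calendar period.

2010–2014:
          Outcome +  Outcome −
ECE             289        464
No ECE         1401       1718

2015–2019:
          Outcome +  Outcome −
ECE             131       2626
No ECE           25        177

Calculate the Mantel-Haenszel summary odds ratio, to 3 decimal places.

0.716

OR_MH = Σ(aᵢdᵢ/nᵢ) / Σ(bᵢcᵢ/nᵢ), where nᵢ is the stratum total.
Stratum 1 (2010–2014): n = 3872; a·d/n = 289·1718/3872 = 128.2288; b·c/n = 464·1401/3872 = 167.8884
Stratum 2 (2015–2019): n = 2959; a·d/n = 131·177/2959 = 7.8361; b·c/n = 2626·25/2959 = 22.1865
OR_MH = (128.2288 + 7.8361) / (167.8884 + 22.1865) = 136.0649 / 190.0750 = 0.71585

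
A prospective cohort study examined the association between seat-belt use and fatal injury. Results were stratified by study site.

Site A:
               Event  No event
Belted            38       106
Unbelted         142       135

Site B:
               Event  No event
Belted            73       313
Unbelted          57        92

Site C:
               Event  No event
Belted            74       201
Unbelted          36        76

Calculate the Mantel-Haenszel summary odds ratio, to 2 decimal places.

0.45

OR_MH = Σ(aᵢdᵢ/nᵢ) / Σ(bᵢcᵢ/nᵢ), where nᵢ is the stratum total.
Stratum 1 (Site A): n = 421; a·d/n = 38·135/421 = 12.1853; b·c/n = 106·142/421 = 35.7530
Stratum 2 (Site B): n = 535; a·d/n = 73·92/535 = 12.5533; b·c/n = 313·57/535 = 33.3477
Stratum 3 (Site C): n = 387; a·d/n = 74·76/387 = 14.5323; b·c/n = 201·36/387 = 18.6977
OR_MH = (12.1853 + 12.5533 + 14.5323) / (35.7530 + 33.3477 + 18.6977) = 39.2708 / 87.7983 = 0.44728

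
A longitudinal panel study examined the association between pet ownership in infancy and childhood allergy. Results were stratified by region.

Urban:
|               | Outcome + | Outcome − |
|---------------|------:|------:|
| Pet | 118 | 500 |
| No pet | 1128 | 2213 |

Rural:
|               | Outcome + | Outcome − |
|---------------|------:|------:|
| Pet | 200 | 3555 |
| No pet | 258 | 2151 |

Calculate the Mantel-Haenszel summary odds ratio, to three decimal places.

0.466

OR_MH = Σ(aᵢdᵢ/nᵢ) / Σ(bᵢcᵢ/nᵢ), where nᵢ is the stratum total.
Stratum 1 (Urban): n = 3959; a·d/n = 118·2213/3959 = 65.9596; b·c/n = 500·1128/3959 = 142.4602
Stratum 2 (Rural): n = 6164; a·d/n = 200·2151/6164 = 69.7923; b·c/n = 3555·258/6164 = 148.7979
OR_MH = (65.9596 + 69.7923) / (142.4602 + 148.7979) = 135.7519 / 291.2581 = 0.46609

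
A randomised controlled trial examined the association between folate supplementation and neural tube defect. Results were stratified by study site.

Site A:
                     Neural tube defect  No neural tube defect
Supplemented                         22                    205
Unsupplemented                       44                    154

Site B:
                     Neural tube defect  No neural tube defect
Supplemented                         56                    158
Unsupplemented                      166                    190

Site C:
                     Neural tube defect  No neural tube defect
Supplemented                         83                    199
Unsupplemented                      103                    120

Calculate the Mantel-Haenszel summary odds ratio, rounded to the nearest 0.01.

0.43

OR_MH = Σ(aᵢdᵢ/nᵢ) / Σ(bᵢcᵢ/nᵢ), where nᵢ is the stratum total.
Stratum 1 (Site A): n = 425; a·d/n = 22·154/425 = 7.9718; b·c/n = 205·44/425 = 21.2235
Stratum 2 (Site B): n = 570; a·d/n = 56·190/570 = 18.6667; b·c/n = 158·166/570 = 46.0140
Stratum 3 (Site C): n = 505; a·d/n = 83·120/505 = 19.7228; b·c/n = 199·103/505 = 40.5881
OR_MH = (7.9718 + 18.6667 + 19.7228) / (21.2235 + 46.0140 + 40.5881) = 46.3612 / 107.8257 = 0.42996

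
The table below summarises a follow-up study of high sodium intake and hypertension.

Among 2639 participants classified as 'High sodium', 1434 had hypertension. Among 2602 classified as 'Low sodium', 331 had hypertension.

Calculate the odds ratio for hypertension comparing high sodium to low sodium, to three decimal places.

8.165

From the description: a = 1434, b = 1205, c = 331, d = 2271.
OR = (a·d)/(b·c) = (1434 × 2271) / (1205 × 331) = 3256614 / 398855 = 8.16491
The odds of hypertension are about 8.16 times as high in the high sodium group.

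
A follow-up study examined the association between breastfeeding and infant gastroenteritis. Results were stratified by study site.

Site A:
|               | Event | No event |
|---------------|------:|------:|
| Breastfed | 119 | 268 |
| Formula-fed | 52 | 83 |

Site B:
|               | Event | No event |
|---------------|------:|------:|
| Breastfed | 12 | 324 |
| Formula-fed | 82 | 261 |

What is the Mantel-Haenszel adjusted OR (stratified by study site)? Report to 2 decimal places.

0.36

OR_MH = Σ(aᵢdᵢ/nᵢ) / Σ(bᵢcᵢ/nᵢ), where nᵢ is the stratum total.
Stratum 1 (Site A): n = 522; a·d/n = 119·83/522 = 18.9215; b·c/n = 268·52/522 = 26.6973
Stratum 2 (Site B): n = 679; a·d/n = 12·261/679 = 4.6127; b·c/n = 324·82/679 = 39.1281
OR_MH = (18.9215 + 4.6127) / (26.6973 + 39.1281) = 23.5341 / 65.8254 = 0.35752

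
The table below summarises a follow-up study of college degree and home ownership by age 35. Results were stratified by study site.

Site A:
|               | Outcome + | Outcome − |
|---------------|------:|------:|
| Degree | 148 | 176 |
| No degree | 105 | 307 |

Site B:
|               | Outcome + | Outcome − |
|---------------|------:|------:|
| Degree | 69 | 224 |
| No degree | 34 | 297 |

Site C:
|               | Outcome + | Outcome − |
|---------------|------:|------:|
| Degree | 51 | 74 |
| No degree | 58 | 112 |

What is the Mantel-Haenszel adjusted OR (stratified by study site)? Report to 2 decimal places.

OR_MH = Σ(aᵢdᵢ/nᵢ) / Σ(bᵢcᵢ/nᵢ), where nᵢ is the stratum total.
Stratum 1 (Site A): n = 736; a·d/n = 148·307/736 = 61.7337; b·c/n = 176·105/736 = 25.1087
Stratum 2 (Site B): n = 624; a·d/n = 69·297/624 = 32.8413; b·c/n = 224·34/624 = 12.2051
Stratum 3 (Site C): n = 295; a·d/n = 51·112/295 = 19.3627; b·c/n = 74·58/295 = 14.5492
OR_MH = (61.7337 + 32.8413 + 19.3627) / (25.1087 + 12.2051 + 14.5492) = 113.9378 / 51.8630 = 2.19690

2.20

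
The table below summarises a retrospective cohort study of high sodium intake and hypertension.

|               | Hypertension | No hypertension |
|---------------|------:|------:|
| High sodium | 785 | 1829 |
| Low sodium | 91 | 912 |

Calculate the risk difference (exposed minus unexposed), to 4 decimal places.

0.2096

Cells: a = 785, b = 1829, c = 91, d = 912.
Risk in exposed = 785/2614 = 0.300306; risk in unexposed = 91/1003 = 0.090728.
Risk difference = 0.300306 − 0.090728 = 0.209578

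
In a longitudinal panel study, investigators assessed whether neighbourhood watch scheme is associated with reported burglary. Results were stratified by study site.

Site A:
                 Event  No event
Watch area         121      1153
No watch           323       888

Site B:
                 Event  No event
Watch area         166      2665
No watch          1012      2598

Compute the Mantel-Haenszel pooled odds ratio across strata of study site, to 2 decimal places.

OR_MH = Σ(aᵢdᵢ/nᵢ) / Σ(bᵢcᵢ/nᵢ), where nᵢ is the stratum total.
Stratum 1 (Site A): n = 2485; a·d/n = 121·888/2485 = 43.2386; b·c/n = 1153·323/2485 = 149.8668
Stratum 2 (Site B): n = 6441; a·d/n = 166·2598/6441 = 66.9567; b·c/n = 2665·1012/6441 = 418.7207
OR_MH = (43.2386 + 66.9567) / (149.8668 + 418.7207) = 110.1953 / 568.5875 = 0.19381

0.19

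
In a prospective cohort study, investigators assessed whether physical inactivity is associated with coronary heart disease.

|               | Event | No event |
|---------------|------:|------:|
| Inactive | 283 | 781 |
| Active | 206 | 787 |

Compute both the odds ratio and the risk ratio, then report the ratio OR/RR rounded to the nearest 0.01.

1.08

Cells: a = 283, b = 781, c = 206, d = 787.
OR = (283·787)/(781·206) = 222721/160886 = 1.38434
Risk in exposed = 283/1064 = 0.26598; risk in unexposed = 206/993 = 0.20745; RR = 1.28211
OR/RR = 1.38434 / 1.28211 = 1.07973
The outcome is not rare, so the OR lies further from 1 than the RR.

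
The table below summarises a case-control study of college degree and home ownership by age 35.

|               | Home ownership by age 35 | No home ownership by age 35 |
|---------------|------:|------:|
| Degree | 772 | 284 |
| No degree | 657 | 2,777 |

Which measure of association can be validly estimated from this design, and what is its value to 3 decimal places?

11.490

Cells: a = 772, b = 284, c = 657, d = 2777.
This is a case-control study: participants were sampled on outcome status, so risks in the source population cannot be estimated directly — relative risk is not valid here. The odds ratio is the appropriate measure.
OR = (a·d)/(b·c) = (772 × 2777) / (284 × 657) = 2143844 / 186588 = 11.48972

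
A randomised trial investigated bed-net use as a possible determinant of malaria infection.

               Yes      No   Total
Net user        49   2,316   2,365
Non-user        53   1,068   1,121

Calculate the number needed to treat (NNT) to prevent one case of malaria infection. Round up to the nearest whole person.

38

Risk in treated group = 49/2365 = 0.02072; risk in control = 53/1121 = 0.04728.
Absolute risk reduction = 0.04728 − 0.02072 = 0.02656
NNT = 1 / ARR = 1 / 0.02656 = 37.650 → round up → 38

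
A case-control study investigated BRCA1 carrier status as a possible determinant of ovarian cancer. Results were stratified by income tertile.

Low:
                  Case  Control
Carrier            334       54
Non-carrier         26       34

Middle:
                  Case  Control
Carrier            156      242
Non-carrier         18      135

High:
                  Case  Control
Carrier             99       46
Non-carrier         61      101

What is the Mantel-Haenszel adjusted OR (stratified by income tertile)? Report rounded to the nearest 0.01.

4.76

OR_MH = Σ(aᵢdᵢ/nᵢ) / Σ(bᵢcᵢ/nᵢ), where nᵢ is the stratum total.
Stratum 1 (Low): n = 448; a·d/n = 334·34/448 = 25.3482; b·c/n = 54·26/448 = 3.1339
Stratum 2 (Middle): n = 551; a·d/n = 156·135/551 = 38.2214; b·c/n = 242·18/551 = 7.9056
Stratum 3 (High): n = 307; a·d/n = 99·101/307 = 32.5700; b·c/n = 46·61/307 = 9.1401
OR_MH = (25.3482 + 38.2214 + 32.5700) / (3.1339 + 7.9056 + 9.1401) = 96.1397 / 20.1796 = 4.76420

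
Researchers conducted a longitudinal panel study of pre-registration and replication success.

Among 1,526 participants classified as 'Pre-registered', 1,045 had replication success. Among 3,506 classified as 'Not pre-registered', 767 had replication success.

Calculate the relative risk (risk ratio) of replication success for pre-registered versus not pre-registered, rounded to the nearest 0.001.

From the description: a = 1045, b = 481, c = 767, d = 2739.
Risk in exposed = 1045/1526 = 0.68480; risk in unexposed = 767/3506 = 0.21877.
RR = 0.68480 / 0.21877 = 3.13024
The risk among the exposed is 3.13 times that among the unexposed.

3.130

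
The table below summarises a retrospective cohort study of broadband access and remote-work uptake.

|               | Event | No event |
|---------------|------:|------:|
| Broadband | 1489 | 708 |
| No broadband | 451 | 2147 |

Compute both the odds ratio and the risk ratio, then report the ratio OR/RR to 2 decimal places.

2.56

Cells: a = 1489, b = 708, c = 451, d = 2147.
OR = (1489·2147)/(708·451) = 3196883/319308 = 10.01191
Risk in exposed = 1489/2197 = 0.67774; risk in unexposed = 451/2598 = 0.17360; RR = 3.90416
OR/RR = 10.01191 / 3.90416 = 2.56442
The outcome is not rare, so the OR lies further from 1 than the RR.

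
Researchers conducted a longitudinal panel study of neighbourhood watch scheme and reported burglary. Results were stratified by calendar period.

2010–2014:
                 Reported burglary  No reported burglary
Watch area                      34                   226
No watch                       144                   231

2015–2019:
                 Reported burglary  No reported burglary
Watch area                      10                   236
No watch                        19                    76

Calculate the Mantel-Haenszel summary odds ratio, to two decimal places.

0.23

OR_MH = Σ(aᵢdᵢ/nᵢ) / Σ(bᵢcᵢ/nᵢ), where nᵢ is the stratum total.
Stratum 1 (2010–2014): n = 635; a·d/n = 34·231/635 = 12.3685; b·c/n = 226·144/635 = 51.2504
Stratum 2 (2015–2019): n = 341; a·d/n = 10·76/341 = 2.2287; b·c/n = 236·19/341 = 13.1496
OR_MH = (12.3685 + 2.2287) / (51.2504 + 13.1496) = 14.5972 / 64.4000 = 0.22667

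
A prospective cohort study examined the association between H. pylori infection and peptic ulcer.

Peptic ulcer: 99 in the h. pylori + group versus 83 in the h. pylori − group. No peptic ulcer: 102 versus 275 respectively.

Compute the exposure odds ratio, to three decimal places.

3.216

From the description: a = 99, b = 102, c = 83, d = 275.
OR = (a·d)/(b·c) = (99 × 275) / (102 × 83) = 27225 / 8466 = 3.21580
The odds of peptic ulcer are about 3.22 times as high in the h. pylori + group.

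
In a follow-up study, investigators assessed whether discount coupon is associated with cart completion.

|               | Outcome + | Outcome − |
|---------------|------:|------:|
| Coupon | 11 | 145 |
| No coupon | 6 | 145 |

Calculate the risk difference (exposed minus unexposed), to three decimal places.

Cells: a = 11, b = 145, c = 6, d = 145.
Risk in exposed = 11/156 = 0.070513; risk in unexposed = 6/151 = 0.039735.
Risk difference = 0.070513 − 0.039735 = 0.030778

0.031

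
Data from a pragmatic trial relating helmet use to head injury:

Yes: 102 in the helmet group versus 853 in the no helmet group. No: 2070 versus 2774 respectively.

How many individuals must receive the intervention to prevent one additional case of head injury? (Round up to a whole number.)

Risk in treated group = 102/2172 = 0.04696; risk in control = 853/3627 = 0.23518.
Absolute risk reduction = 0.23518 − 0.04696 = 0.18822
NNT = 1 / ARR = 1 / 0.18822 = 5.313 → round up → 6

6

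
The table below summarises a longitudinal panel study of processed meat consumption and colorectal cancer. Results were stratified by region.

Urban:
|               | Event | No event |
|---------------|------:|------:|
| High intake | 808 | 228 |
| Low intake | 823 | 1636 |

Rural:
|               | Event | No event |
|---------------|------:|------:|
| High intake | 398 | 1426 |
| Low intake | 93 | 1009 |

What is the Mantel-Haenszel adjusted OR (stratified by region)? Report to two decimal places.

5.21

OR_MH = Σ(aᵢdᵢ/nᵢ) / Σ(bᵢcᵢ/nᵢ), where nᵢ is the stratum total.
Stratum 1 (Urban): n = 3495; a·d/n = 808·1636/3495 = 378.2226; b·c/n = 228·823/3495 = 53.6893
Stratum 2 (Rural): n = 2926; a·d/n = 398·1009/2926 = 137.2461; b·c/n = 1426·93/2926 = 45.3240
OR_MH = (378.2226 + 137.2461) / (53.6893 + 45.3240) = 515.4687 / 99.0133 = 5.20606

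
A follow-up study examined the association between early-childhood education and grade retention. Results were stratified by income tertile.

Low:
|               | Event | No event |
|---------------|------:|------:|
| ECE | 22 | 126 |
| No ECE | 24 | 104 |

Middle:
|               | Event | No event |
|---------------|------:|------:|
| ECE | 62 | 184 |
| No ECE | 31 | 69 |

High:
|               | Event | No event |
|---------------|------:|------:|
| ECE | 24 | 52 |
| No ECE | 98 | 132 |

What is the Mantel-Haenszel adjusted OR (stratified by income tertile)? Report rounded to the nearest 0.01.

OR_MH = Σ(aᵢdᵢ/nᵢ) / Σ(bᵢcᵢ/nᵢ), where nᵢ is the stratum total.
Stratum 1 (Low): n = 276; a·d/n = 22·104/276 = 8.2899; b·c/n = 126·24/276 = 10.9565
Stratum 2 (Middle): n = 346; a·d/n = 62·69/346 = 12.3642; b·c/n = 184·31/346 = 16.4855
Stratum 3 (High): n = 306; a·d/n = 24·132/306 = 10.3529; b·c/n = 52·98/306 = 16.6536
OR_MH = (8.2899 + 12.3642 + 10.3529) / (10.9565 + 16.4855 + 16.6536) = 31.0070 / 44.0957 = 0.70317

0.70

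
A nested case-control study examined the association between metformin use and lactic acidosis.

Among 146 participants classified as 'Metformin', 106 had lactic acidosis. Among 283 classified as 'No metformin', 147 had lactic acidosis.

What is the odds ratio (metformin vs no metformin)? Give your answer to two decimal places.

From the description: a = 106, b = 40, c = 147, d = 136.
OR = (a·d)/(b·c) = (106 × 136) / (40 × 147) = 14416 / 5880 = 2.45170
The odds of lactic acidosis are about 2.45 times as high in the metformin group.

2.45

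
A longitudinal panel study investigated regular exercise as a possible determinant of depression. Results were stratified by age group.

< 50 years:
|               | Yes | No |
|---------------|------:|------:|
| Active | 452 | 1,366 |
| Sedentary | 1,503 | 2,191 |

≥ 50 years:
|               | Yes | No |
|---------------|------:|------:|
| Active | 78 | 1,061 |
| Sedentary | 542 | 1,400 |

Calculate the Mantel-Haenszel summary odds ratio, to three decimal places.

0.385

OR_MH = Σ(aᵢdᵢ/nᵢ) / Σ(bᵢcᵢ/nᵢ), where nᵢ is the stratum total.
Stratum 1 (< 50 years): n = 5512; a·d/n = 452·2191/5512 = 179.6684; b·c/n = 1366·1503/5512 = 372.4779
Stratum 2 (≥ 50 years): n = 3081; a·d/n = 78·1400/3081 = 35.4430; b·c/n = 1061·542/3081 = 186.6478
OR_MH = (179.6684 + 35.4430) / (372.4779 + 186.6478) = 215.1114 / 559.1257 = 0.38473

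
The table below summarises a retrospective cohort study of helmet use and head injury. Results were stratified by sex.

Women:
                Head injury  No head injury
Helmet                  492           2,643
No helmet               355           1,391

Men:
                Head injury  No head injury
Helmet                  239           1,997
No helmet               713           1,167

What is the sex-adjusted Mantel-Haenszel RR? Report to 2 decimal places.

RR_MH = Σ(aᵢ·n₀ᵢ/nᵢ) / Σ(cᵢ·n₁ᵢ/nᵢ), with n₁ᵢ = aᵢ+bᵢ (exposed), n₀ᵢ = cᵢ+dᵢ (unexposed), nᵢ = n₁ᵢ+n₀ᵢ.
Stratum 1 (Women): n₁ = 3135, n₀ = 1746, n = 4881; a·n₀/n = 492·1746/4881 = 175.9951; c·n₁/n = 355·3135/4881 = 228.0117
Stratum 2 (Men): n₁ = 2236, n₀ = 1880, n = 4116; a·n₀/n = 239·1880/4116 = 109.1642; c·n₁/n = 713·2236/4116 = 387.3343
RR_MH = (175.9951 + 109.1642) / (228.0117 + 387.3343) = 285.1593 / 615.3460 = 0.46341

0.46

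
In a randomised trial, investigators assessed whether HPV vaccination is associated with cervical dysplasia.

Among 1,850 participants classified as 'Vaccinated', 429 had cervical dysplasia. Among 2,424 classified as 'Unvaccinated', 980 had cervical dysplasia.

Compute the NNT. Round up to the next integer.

Risk in treated group = 429/1850 = 0.23189; risk in control = 980/2424 = 0.40429.
Absolute risk reduction = 0.40429 − 0.23189 = 0.17240
NNT = 1 / ARR = 1 / 0.17240 = 5.801 → round up → 6

6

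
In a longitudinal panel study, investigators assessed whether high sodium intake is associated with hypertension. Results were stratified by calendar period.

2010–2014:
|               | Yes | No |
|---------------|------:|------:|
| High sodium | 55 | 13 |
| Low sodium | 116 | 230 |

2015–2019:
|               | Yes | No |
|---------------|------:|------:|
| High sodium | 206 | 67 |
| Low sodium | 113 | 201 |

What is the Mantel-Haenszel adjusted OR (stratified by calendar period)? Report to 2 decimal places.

OR_MH = Σ(aᵢdᵢ/nᵢ) / Σ(bᵢcᵢ/nᵢ), where nᵢ is the stratum total.
Stratum 1 (2010–2014): n = 414; a·d/n = 55·230/414 = 30.5556; b·c/n = 13·116/414 = 3.6425
Stratum 2 (2015–2019): n = 587; a·d/n = 206·201/587 = 70.5383; b·c/n = 67·113/587 = 12.8978
OR_MH = (30.5556 + 70.5383) / (3.6425 + 12.8978) = 101.0939 / 16.5403 = 6.11198

6.11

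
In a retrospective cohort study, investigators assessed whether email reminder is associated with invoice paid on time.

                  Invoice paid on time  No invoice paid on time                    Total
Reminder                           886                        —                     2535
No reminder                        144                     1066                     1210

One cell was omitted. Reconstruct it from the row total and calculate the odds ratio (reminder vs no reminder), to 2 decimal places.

3.98

The missing cell is in the exposed row: 2535 − 886 = 1649.
So a = 886, b = 1649, c = 144, d = 1066.
OR = (a·d)/(b·c) = (886 × 1066) / (1649 × 144) = 944476 / 237456 = 3.97748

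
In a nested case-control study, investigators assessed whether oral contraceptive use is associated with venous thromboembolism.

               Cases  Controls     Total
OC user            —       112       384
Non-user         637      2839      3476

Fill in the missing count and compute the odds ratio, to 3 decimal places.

The missing cell is in the exposed row: 384 − 112 = 272.
So a = 272, b = 112, c = 637, d = 2839.
OR = (a·d)/(b·c) = (272 × 2839) / (112 × 637) = 772208 / 71344 = 10.82373

10.824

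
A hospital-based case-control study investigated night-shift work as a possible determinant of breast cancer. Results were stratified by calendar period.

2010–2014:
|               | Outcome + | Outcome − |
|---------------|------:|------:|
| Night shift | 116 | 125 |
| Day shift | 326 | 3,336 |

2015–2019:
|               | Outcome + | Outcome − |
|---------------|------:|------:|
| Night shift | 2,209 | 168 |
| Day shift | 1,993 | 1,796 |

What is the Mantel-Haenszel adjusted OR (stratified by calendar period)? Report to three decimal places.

OR_MH = Σ(aᵢdᵢ/nᵢ) / Σ(bᵢcᵢ/nᵢ), where nᵢ is the stratum total.
Stratum 1 (2010–2014): n = 3903; a·d/n = 116·3336/3903 = 99.1483; b·c/n = 125·326/3903 = 10.4407
Stratum 2 (2015–2019): n = 6166; a·d/n = 2209·1796/6166 = 643.4259; b·c/n = 168·1993/6166 = 54.3017
OR_MH = (99.1483 + 643.4259) / (10.4407 + 54.3017) = 742.5742 / 64.7423 = 11.46968

11.470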